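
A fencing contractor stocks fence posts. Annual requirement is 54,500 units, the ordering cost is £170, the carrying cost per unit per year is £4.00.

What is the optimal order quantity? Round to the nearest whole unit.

EOQ = √(2DS/H) = √(2 × 54,500 × 170 / 4)
    = √(4,632,500.00) ≈ 2,152.32

2,152 units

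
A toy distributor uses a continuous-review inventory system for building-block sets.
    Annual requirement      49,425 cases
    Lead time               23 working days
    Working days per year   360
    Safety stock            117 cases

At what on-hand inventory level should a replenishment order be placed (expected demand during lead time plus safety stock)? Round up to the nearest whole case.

3,275 cases

Daily demand d = 49,425 / 360 = 137.292 cases/day
Demand during lead time = 137.292 × 23 = 3,157.71
Reorder point = 3,157.71 + 117 = 3,274.71 → round up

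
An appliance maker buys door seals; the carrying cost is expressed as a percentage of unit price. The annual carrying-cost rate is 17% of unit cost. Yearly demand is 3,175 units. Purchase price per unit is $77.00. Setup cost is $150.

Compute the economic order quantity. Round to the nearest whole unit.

H = i·C = 0.17 × $77 = $13.0900 per unit-year
2DS/H = 2·3,175·150/13.09 = 72,765.47
EOQ = √72,765.47 ≈ 269.75

270 units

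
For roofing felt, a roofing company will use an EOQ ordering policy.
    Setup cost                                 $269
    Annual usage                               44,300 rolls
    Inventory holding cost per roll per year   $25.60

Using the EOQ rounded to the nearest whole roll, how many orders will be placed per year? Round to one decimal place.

Q* = √(2·D·S / H) = √(2·44,300·269 / 25.6) = √930,992.2 ≈ 964.88 → Q = 965
Orders per year = D/Q = 44,300 / 965 = 45.907

45.9 orders per year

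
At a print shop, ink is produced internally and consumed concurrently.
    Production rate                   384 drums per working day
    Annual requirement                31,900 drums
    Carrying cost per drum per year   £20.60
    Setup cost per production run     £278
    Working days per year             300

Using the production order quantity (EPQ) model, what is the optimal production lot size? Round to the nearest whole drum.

1,091 drums

Daily demand d = 31,900/300 = 106.333; p = 384; 1 − d/p = 0.72309
EPQ = √(2DS / (H(1 − d/p)))
    = √(2 × 31,900 × 278 / (20.6 × 0.72309)) ≈ 1,091.20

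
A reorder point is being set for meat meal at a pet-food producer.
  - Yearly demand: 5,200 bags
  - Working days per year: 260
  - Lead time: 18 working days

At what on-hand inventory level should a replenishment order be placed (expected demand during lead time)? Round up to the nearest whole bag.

360 bags

Daily demand d = 5,200 / 260 = 20.000 bags/day
Demand during lead time = 20.000 × 18 = 360.00
Reorder point = 360.00 → round up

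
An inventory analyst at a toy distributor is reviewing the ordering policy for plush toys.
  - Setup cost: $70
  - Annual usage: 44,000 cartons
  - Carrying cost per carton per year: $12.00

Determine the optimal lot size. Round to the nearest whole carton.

Q* = √(2·D·S / H) = √(2·44,000·70 / 12) = √513,333.3 ≈ 716.47

716 cartons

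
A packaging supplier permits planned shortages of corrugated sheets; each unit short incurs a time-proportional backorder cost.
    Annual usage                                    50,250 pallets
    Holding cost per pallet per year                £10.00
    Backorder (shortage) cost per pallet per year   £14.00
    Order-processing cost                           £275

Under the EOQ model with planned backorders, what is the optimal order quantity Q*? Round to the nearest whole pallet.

Basic EOQ = √(2·50,250·275/10) = 1,662.453
Backorder adjustment √((H+b)/b) = √((10+14)/14) = 1.3093
Q* = 1,662.453 × 1.3093 ≈ 2,176.66

2,177 pallets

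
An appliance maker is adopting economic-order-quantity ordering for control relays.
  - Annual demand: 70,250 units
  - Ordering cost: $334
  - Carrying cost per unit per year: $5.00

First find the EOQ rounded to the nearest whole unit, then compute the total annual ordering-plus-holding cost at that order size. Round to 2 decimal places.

$15,317.80

Optimal lot size Q* = (2 × 70,250 × $334 / $5)^½ ≈ 3,063.56 → Q = 3,064 units
Ordering: D/Q × S = 70,250/3,064 × $334 = $7,657.80
Holding:  Q/2 × H = 3,064/2 × $5 = $7,660.00
Total = $7,657.80 + $7,660.00 = $15,317.80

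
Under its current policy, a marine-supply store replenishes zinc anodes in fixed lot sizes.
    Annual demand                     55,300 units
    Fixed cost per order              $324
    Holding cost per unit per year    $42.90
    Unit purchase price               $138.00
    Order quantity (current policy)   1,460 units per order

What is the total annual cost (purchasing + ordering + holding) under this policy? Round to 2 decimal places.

Annual ordering cost = (D/Q)·S = (55,300/1,460) × 324 = $12,272.05
Annual holding cost  = (Q/2)·H = (1,460/2) × 42.9 = $31,317.00
Purchase cost = D·C = 55,300 × 138 = $7,631,400.00
Total = $12,272.05 + $31,317.00 + $7,631,400.00 = $7,674,989.05

$7,674,989.05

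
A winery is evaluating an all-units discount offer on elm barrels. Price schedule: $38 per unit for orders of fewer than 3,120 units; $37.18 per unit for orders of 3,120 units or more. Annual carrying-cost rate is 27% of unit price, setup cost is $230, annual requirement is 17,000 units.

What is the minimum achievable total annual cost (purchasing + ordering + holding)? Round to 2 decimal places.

H₁ = 27%×$38 = $10.2600;  H₂ = 27%×$37.18 = $10.0386
EOQ₁ = √(2×17,000×230/10.2600) = 873.03  (< 3,120, feasible at tier 1)
EOQ₂ = √(2×17,000×230/10.0386) = 882.61  (< 3,120 → use Q = 3,120 at tier-2 price)
TC(tier 1 (EOQ₁), Q≈873.0) = $654,957.30
TC(tier 2, Q≈3,120.0) = $648,973.42
Minimum at tier 2: $648,973.42

$648,973.42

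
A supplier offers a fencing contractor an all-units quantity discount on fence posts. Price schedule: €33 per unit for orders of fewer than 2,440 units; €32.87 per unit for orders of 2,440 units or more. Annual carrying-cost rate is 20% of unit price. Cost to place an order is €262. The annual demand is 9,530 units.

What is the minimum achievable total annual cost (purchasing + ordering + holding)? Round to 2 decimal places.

H₁ = 20%×€33 = €6.6000;  H₂ = 20%×€32.87 = €6.5740
EOQ₁ = √(2×9,530×262/6.6000) = 869.84  (< 2,440, feasible at tier 1)
EOQ₂ = √(2×9,530×262/6.5740) = 871.56  (< 2,440 → use Q = 2,440 at tier-2 price)
TC(tier 1 (EOQ₁), Q≈869.8) = €320,230.95
TC(tier 2, Q≈2,440.0) = €322,294.68
Minimum at tier 1 (EOQ₁): €320,230.95

€320,230.95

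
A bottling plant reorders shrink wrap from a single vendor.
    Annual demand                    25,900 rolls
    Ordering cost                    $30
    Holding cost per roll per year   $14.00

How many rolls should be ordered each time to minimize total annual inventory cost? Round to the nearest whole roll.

333 rolls

Q* = √(2·D·S / H) = √(2·25,900·30 / 14) = √111,000.0 ≈ 333.17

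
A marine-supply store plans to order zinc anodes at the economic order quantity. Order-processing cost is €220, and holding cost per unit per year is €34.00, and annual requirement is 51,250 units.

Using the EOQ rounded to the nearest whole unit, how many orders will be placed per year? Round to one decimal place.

63.0 orders per year

2DS/H = 2·51,250·220/34 = 663,235.29
EOQ = √663,235.29 ≈ 814.39 → Q = 814
N = D/Q = 51,250/814 ≈ 62.961 orders/yr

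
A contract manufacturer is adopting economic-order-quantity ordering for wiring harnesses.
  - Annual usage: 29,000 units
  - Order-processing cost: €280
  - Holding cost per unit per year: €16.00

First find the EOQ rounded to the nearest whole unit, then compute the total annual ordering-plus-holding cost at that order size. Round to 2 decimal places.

Q* = √(2·D·S / H) = √(2·29,000·280 / 16) = √1,015,000.0 ≈ 1,007.47 → Q = 1,007 units
Ordering: D/Q × S = 29,000/1,007 × €280 = €8,063.56
Holding:  Q/2 × H = 1,007/2 × €16 = €8,056.00
Total = €8,063.56 + €8,056.00 = €16,119.56

€16,119.56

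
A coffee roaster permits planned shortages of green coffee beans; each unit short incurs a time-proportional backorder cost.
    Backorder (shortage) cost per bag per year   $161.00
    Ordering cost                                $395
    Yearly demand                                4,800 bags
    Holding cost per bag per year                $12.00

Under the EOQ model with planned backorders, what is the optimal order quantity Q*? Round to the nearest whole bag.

583 bags

Q* = √(2DS/H) · √((H + b)/b)
   = √(2 × 4,800 × 395 / 12) · √((12 + 161) / 161)
   = 562.139 × 1.0366 ≈ 582.71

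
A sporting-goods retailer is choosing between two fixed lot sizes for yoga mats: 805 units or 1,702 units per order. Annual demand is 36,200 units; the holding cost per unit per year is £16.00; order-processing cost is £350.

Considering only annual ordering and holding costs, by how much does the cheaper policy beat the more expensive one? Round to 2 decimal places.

TC(Q) = (D/Q)S + (Q/2)H
TC(805) = (36,200/805)×350 + (805/2)×16 = £22,179.13
TC(1,702) = (36,200/1,702)×350 + (1,702/2)×16 = £21,060.18
Lots of 1,702 are cheaper by £1,118.95.

£1,118.95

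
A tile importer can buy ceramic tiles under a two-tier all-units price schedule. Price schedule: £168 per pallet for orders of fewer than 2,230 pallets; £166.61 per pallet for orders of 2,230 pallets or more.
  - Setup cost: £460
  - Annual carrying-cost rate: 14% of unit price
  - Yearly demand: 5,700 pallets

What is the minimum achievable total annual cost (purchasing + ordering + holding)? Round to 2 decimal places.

£968,705.80

H₁ = 14%×£168 = £23.5200;  H₂ = 14%×£166.61 = £23.3254
EOQ₁ = √(2×5,700×460/23.5200) = 472.19  (< 2,230, feasible at tier 1)
EOQ₂ = √(2×5,700×460/23.3254) = 474.15  (< 2,230 → use Q = 2,230 at tier-2 price)
TC(tier 1 (EOQ₁), Q≈472.2) = £968,705.80
TC(tier 2, Q≈2,230.0) = £976,860.61
Minimum at tier 1 (EOQ₁): £968,705.80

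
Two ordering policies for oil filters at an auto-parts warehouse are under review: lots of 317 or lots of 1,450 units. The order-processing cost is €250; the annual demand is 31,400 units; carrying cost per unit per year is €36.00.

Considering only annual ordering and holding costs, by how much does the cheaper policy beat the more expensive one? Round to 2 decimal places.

Annual cost at Q: ordering D·S/Q plus holding Q·H/2.
TC(317) = (31,400/317)×250 + (317/2)×36 = €30,469.41
TC(1,450) = (31,400/1,450)×250 + (1,450/2)×36 = €31,513.79
|ΔTC| = |€30,469.41 − €31,513.79| = €1,044.39

€1,044.39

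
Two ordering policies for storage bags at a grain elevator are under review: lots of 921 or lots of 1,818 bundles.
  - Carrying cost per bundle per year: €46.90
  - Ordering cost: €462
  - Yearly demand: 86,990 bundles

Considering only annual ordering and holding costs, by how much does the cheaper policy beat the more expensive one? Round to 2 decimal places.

€495.66

Annual cost at Q: ordering D·S/Q plus holding Q·H/2.
TC(921) = (86,990/921)×462 + (921/2)×46.9 = €65,234.13
TC(1,818) = (86,990/1,818)×462 + (1,818/2)×46.9 = €64,738.47
Lots of 1,818 are cheaper by €495.66.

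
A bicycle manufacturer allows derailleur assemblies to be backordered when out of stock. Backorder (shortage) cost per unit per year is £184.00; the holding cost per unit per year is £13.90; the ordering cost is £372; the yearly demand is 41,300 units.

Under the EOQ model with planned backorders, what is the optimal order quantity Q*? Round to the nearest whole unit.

1,542 units

Basic EOQ = √(2·41,300·372/13.9) = 1,486.805
Backorder adjustment √((H+b)/b) = √((13.9+184)/184) = 1.0371
Q* = 1,486.805 × 1.0371 ≈ 1,541.94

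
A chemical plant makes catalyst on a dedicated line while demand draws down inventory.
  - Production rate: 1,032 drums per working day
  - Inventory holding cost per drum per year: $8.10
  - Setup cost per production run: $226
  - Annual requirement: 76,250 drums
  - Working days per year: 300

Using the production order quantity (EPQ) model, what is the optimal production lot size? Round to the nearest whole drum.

2,376 drums

d = 76,250/300 = 254.1667 drums/day;  effective holding cost H(1 − d/p) = 8.1·(1 − 254.1667/1032) = 6.10509
Q* = √(2DS / H_eff) = √(2·76,250·226 / 6.10509) ≈ 2,375.98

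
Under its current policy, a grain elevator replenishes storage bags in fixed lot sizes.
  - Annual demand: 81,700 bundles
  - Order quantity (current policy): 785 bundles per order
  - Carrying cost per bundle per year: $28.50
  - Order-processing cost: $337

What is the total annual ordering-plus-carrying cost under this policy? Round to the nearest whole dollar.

$46,260

Orders/yr = 81,700/785 = 104.076; ordering cost = 104.076 × $337 = $35,073.76
Average inventory = 785/2 = 392.5; holding cost = 392.5 × $28.5 = $11,186.25
Total = $35,073.76 + $11,186.25 = $46,260.01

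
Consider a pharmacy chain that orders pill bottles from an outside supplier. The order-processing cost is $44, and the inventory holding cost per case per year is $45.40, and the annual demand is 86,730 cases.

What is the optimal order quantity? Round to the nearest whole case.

2DS/H = 2·86,730·44/45.4 = 168,111.01
EOQ = √168,111.01 ≈ 410.01

410 cases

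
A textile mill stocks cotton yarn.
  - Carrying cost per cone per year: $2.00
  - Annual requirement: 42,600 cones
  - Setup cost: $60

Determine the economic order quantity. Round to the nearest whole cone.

1,599 cones

Q* = √(2·D·S / H) = √(2·42,600·60 / 2) = √2,556,000.0 ≈ 1,598.75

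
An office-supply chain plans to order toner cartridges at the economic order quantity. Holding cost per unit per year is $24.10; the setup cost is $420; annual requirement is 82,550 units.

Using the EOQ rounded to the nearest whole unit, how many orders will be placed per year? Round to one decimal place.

48.7 orders per year

Q* = √(2·D·S / H) = √(2·82,550·420 / 24.1) = √2,877,261.4 ≈ 1,696.25 → Q = 1,696
Orders per year = D/Q = 82,550 / 1,696 = 48.673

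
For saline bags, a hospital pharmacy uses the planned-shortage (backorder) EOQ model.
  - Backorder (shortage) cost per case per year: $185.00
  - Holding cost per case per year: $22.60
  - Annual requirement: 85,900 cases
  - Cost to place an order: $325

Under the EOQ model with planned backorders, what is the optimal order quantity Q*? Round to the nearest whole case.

1,665 cases

Q* = √(2DS/H) · √((H + b)/b)
   = √(2 × 85,900 × 325 / 22.6) · √((22.6 + 185) / 185)
   = 1,571.806 × 1.0593 ≈ 1,665.05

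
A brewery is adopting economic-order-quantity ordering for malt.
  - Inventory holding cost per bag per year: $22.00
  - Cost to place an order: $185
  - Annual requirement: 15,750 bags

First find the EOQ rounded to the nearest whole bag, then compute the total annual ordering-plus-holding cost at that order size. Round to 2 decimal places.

2DS/H = 2·15,750·185/22 = 264,886.36
EOQ = √264,886.36 ≈ 514.67 → Q = 515 bags
Annual ordering cost = (D/Q)·S = (15,750/515) × 185 = $5,657.77
Annual holding cost  = (Q/2)·H = (515/2) × 22 = $5,665.00
Total = $5,657.77 + $5,665.00 = $11,322.77

$11,322.77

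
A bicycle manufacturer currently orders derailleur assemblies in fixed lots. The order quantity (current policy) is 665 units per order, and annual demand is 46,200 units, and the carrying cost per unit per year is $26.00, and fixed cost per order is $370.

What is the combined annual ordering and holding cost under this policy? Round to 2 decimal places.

Orders/yr = 46,200/665 = 69.474; ordering cost = 69.474 × $370 = $25,705.26
Average inventory = 665/2 = 332.5; holding cost = 332.5 × $26 = $8,645.00
Total = $25,705.26 + $8,645.00 = $34,350.26

$34,350.26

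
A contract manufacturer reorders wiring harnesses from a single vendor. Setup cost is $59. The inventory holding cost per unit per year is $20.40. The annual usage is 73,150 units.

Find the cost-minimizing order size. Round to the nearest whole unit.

650 units

Optimal lot size Q* = (2 × 73,150 × $59 / $20.4)^½ ≈ 650.48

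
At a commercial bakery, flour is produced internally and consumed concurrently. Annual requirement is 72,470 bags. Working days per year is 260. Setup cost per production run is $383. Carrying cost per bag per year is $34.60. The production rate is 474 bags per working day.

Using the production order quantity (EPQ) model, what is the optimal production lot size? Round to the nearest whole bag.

1,973 bags

Daily demand d = 72,470/260 = 278.731; p = 474; 1 − d/p = 0.41196
EPQ = √(2DS / (H(1 − d/p)))
    = √(2 × 72,470 × 383 / (34.6 × 0.41196)) ≈ 1,973.46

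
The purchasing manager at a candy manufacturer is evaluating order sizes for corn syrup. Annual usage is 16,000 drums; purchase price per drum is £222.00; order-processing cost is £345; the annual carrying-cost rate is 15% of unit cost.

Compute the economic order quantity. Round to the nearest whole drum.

H = i·C = 0.15 × £222 = £33.3000 per drum-year
Optimal lot size Q* = (2 × 16,000 × £345 / £33.3)^½ ≈ 575.79

576 drums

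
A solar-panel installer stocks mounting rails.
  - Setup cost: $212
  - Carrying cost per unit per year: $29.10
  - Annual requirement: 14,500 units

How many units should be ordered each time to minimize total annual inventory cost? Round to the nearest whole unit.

Optimal lot size Q* = (2 × 14,500 × $212 / $29.1)^½ ≈ 459.64

460 units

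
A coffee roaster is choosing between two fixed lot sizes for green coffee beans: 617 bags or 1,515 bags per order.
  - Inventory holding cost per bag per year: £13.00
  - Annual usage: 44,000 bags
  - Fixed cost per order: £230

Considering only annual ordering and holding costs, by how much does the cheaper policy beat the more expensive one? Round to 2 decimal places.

£3,885.08

TC(Q) = (D/Q)S + (Q/2)H
TC(617) = (44,000/617)×230 + (617/2)×13 = £20,412.44
TC(1,515) = (44,000/1,515)×230 + (1,515/2)×13 = £16,527.37
Cheaper: Q = 1,515.  Difference = £3,885.08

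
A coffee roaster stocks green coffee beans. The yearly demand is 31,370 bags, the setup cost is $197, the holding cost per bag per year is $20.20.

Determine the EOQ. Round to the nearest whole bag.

782 bags

Optimal lot size Q* = (2 × 31,370 × $197 / $20.2)^½ ≈ 782.22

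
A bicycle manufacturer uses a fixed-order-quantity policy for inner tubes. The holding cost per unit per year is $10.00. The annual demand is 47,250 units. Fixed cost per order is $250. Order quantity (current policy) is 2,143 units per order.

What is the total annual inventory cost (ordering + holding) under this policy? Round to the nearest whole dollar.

Ordering: D/Q × S = 47,250/2,143 × $250 = $5,512.13
Holding:  Q/2 × H = 2,143/2 × $10 = $10,715.00
Total = $5,512.13 + $10,715.00 = $16,227.13

$16,227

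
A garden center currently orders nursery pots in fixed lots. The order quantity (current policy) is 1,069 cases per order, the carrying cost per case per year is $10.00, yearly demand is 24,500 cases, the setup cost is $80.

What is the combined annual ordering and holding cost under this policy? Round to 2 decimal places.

$7,178.49

Annual ordering cost = (D/Q)·S = (24,500/1,069) × 80 = $1,833.49
Annual holding cost  = (Q/2)·H = (1,069/2) × 10 = $5,345.00
Total = $1,833.49 + $5,345.00 = $7,178.49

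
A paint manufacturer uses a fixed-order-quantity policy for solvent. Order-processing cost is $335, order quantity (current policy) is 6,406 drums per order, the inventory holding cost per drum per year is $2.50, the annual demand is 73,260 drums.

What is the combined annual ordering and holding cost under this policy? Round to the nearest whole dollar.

$11,839

Annual ordering cost = (D/Q)·S = (73,260/6,406) × 335 = $3,831.11
Annual holding cost  = (Q/2)·H = (6,406/2) × 2.5 = $8,007.50
Total = $3,831.11 + $8,007.50 = $11,838.61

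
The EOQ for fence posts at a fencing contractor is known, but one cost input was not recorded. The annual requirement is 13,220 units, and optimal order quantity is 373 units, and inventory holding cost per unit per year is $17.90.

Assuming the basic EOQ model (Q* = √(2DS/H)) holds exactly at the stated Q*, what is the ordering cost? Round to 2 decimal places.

From Q* = √(2DS/H) ⇒ Q*² = 2DS/H.
S = Q²H / (2D) = 373² × 17.9 / (2 × 13,220) = 94.1910

$94.19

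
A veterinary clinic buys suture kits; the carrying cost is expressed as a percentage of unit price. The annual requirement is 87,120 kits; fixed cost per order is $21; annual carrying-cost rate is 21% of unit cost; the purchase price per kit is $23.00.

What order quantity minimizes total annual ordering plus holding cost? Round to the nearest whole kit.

H = i·C = 0.21 × $23 = $4.8300 per kit-year
Q* = √(2·D·S / H) = √(2·87,120·21 / 4.83) = √757,565.2 ≈ 870.38

870 kits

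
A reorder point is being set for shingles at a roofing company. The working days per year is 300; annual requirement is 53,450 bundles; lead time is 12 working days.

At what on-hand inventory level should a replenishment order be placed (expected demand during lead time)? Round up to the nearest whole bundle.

2,138 bundles

Daily demand d = 53,450 / 300 = 178.167 bundles/day
Demand during lead time = 178.167 × 12 = 2,138.00
Reorder point = 2,138.00 → round up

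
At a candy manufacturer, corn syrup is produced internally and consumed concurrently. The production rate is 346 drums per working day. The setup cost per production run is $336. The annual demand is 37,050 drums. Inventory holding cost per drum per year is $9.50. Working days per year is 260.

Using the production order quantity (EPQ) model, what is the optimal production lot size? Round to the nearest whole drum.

d = 37,050/260 = 142.5000 drums/day;  effective holding cost H(1 − d/p) = 9.5·(1 − 142.5000/346) = 5.58743
Q* = √(2DS / H_eff) = √(2·37,050·336 / 5.58743) ≈ 2,110.92

2,111 drums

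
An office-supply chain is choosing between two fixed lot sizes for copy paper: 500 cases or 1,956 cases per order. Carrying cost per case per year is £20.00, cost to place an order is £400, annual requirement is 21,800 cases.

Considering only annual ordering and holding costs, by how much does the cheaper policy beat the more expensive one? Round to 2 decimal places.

£1,578.08

Annual cost at Q: ordering D·S/Q plus holding Q·H/2.
TC(500) = (21,800/500)×400 + (500/2)×20 = £22,440.00
TC(1,956) = (21,800/1,956)×400 + (1,956/2)×20 = £24,018.08
Cheaper: Q = 500.  Difference = £1,578.08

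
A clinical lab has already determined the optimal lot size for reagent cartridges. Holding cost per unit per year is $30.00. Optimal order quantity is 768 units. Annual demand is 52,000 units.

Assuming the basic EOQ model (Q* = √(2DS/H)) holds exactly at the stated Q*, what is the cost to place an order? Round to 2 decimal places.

$170.14

From Q* = √(2DS/H) ⇒ Q*² = 2DS/H.
S = Q²H / (2D) = 768² × 30 / (2 × 52,000) = 170.1415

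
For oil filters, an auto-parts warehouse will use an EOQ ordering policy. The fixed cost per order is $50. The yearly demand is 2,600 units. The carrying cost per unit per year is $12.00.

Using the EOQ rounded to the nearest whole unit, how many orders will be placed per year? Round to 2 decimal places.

Optimal lot size Q* = (2 × 2,600 × $50 / $12)^½ ≈ 147.20 → Q = 147
Orders per year = D/Q = 2,600 / 147 = 17.687

17.69 orders per year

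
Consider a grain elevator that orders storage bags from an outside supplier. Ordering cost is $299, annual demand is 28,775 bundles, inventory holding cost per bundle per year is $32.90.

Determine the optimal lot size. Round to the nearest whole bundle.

723 bundles

2DS/H = 2·28,775·299/32.9 = 523,022.80
EOQ = √523,022.80 ≈ 723.20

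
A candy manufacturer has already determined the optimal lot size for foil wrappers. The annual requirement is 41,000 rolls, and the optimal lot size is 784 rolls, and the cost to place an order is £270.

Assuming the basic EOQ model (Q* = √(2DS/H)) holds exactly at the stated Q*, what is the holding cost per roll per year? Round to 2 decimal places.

£36.02

From Q* = √(2DS/H) ⇒ Q*² = 2DS/H.
H = 2DS / Q² = 2 × 41,000 × 270 / 784² = 36.0201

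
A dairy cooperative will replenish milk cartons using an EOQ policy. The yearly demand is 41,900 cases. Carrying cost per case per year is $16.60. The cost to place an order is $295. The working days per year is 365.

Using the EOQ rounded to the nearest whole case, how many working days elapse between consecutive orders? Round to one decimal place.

Q* = √(2·D·S / H) = √(2·41,900·295 / 16.6) = √1,489,216.9 ≈ 1,220.33 → Q = 1,220 cases
T = Q/D × 365 days = 1,220/41,900 × 365 = 10.628 days

10.6 days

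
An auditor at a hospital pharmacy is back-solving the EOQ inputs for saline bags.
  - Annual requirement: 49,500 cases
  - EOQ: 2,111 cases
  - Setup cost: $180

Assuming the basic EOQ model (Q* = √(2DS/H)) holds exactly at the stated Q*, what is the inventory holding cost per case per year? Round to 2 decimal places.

$4.00

EOQ relation: Q² = 2DS/H, so rearrange for the unknown.
H = 2DS / Q² = 2 × 49,500 × 180 / 2,111² = 3.9988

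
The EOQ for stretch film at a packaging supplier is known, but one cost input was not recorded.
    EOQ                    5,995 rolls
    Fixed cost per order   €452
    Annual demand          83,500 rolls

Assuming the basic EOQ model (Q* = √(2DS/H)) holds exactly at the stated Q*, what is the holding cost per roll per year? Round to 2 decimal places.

EOQ relation: Q² = 2DS/H, so rearrange for the unknown.
H = 2DS / Q² = 2 × 83,500 × 452 / 5,995² = 2.1003

€2.10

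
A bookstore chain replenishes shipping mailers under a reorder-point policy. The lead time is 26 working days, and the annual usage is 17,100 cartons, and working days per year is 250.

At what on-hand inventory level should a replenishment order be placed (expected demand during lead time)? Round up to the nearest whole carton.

1,779 cartons

Daily demand d = 17,100 / 250 = 68.400 cartons/day
Demand during lead time = 68.400 × 26 = 1,778.40
Reorder point = 1,778.40 → round up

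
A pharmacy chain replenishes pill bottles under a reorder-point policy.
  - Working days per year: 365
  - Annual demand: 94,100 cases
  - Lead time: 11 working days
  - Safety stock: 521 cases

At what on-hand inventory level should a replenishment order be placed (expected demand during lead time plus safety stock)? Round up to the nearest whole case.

Daily demand d = 94,100 / 365 = 257.808 cases/day
Demand during lead time = 257.808 × 11 = 2,835.89
Reorder point = 2,835.89 + 521 = 3,356.89 → round up

3,357 cases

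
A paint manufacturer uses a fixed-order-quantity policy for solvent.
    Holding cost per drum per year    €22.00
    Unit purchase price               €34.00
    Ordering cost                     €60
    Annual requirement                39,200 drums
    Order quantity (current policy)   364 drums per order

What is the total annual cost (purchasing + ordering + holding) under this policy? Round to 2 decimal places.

€1,343,265.54

Ordering: D/Q × S = 39,200/364 × €60 = €6,461.54
Holding:  Q/2 × H = 364/2 × €22 = €4,004.00
Purchase cost = D·C = 39,200 × 34 = €1,332,800.00
Total = €6,461.54 + €4,004.00 + €1,332,800.00 = €1,343,265.54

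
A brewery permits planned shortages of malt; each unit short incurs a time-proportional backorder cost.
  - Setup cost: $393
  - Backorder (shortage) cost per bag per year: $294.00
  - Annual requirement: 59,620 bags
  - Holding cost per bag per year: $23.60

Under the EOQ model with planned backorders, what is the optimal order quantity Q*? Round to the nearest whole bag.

Q* = √(2DS/H) · √((H + b)/b)
   = √(2 × 59,620 × 393 / 23.6) · √((23.6 + 294) / 294)
   = 1,409.131 × 1.0394 ≈ 1,464.60

1,465 bags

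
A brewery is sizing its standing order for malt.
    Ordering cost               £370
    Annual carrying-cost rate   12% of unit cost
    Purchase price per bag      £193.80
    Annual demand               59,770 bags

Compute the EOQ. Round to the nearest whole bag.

1,379 bags

H = i·C = 0.12 × £193.8 = £23.2560 per bag-year
EOQ = √(2DS/H) = √(2 × 59,770 × 370 / 23.256)
    = √(1,901,866.19) ≈ 1,379.08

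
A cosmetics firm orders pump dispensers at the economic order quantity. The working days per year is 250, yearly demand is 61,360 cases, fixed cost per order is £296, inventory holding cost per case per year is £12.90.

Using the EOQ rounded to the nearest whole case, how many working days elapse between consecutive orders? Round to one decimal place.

6.8 days

EOQ = √(2DS/H) = √(2 × 61,360 × 296 / 12.9)
    = √(2,815,900.78) ≈ 1,678.06 → Q = 1,678 cases
T = Q/D × 250 days = 1,678/61,360 × 250 = 6.837 days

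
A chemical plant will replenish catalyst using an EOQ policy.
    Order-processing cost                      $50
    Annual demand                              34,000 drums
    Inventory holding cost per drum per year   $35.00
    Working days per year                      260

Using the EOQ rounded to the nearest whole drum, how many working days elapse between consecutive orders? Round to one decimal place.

2.4 days

EOQ = √(2DS/H) = √(2 × 34,000 × 50 / 35)
    = √(97,142.86) ≈ 311.68 → Q = 312 drums
Cycle time = (working days × Q)/D = (260 × 312) / 34,000 = 2.386 days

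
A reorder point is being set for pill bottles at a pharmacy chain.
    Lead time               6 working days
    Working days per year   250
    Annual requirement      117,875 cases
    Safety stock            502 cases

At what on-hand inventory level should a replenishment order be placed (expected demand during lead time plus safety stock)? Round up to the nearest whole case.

Daily demand d = 117,875 / 250 = 471.500 cases/day
Demand during lead time = 471.500 × 6 = 2,829.00
Reorder point = 2,829.00 + 502 = 3,331.00 → round up

3,331 cases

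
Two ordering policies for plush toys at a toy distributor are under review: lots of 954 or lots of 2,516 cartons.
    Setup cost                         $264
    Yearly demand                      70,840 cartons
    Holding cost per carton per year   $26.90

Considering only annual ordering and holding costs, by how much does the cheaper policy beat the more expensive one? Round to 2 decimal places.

For each Q, cost = (D/Q)·S + (Q/2)·H.
TC(954) = (70,840/954)×264 + (954/2)×26.9 = $32,434.82
TC(2,516) = (70,840/2,516)×264 + (2,516/2)×26.9 = $41,273.33
|ΔTC| = |$32,434.82 − $41,273.33| = $8,838.51

$8,838.51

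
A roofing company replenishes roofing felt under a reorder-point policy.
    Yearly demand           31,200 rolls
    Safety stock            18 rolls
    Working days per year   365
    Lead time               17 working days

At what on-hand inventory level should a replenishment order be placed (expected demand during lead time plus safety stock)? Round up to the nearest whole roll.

Daily demand d = 31,200 / 365 = 85.479 rolls/day
Demand during lead time = 85.479 × 17 = 1,453.15
Reorder point = 1,453.15 + 18 = 1,471.15 → round up

1,472 rolls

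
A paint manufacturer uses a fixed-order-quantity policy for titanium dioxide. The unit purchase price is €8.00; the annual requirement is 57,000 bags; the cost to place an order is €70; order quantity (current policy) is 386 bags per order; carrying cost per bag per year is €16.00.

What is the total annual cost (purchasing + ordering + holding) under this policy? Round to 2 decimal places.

€469,424.79

Ordering: D/Q × S = 57,000/386 × €70 = €10,336.79
Holding:  Q/2 × H = 386/2 × €16 = €3,088.00
Purchase cost = D·C = 57,000 × 8 = €456,000.00
Total = €10,336.79 + €3,088.00 + €456,000.00 = €469,424.79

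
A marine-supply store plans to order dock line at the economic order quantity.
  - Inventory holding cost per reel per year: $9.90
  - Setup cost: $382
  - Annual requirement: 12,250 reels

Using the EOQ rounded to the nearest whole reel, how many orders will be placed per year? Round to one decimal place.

2DS/H = 2·12,250·382/9.9 = 945,353.54
EOQ = √945,353.54 ≈ 972.29 → Q = 972
Orders per year = D/Q = 12,250 / 972 = 12.603

12.6 orders per year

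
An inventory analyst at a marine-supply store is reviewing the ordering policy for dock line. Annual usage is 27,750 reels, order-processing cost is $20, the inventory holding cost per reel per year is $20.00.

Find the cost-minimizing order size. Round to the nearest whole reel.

236 reels

Q* = √(2·D·S / H) = √(2·27,750·20 / 20) = √55,500.0 ≈ 235.58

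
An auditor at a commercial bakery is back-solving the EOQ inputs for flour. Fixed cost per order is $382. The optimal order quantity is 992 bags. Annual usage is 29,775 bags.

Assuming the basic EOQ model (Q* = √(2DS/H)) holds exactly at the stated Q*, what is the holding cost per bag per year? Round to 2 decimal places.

$23.12

Since Q* = (2DS/H)^½, squaring gives Q*²·H = 2DS.
H = 2DS / Q² = 2 × 29,775 × 382 / 992² = 23.1165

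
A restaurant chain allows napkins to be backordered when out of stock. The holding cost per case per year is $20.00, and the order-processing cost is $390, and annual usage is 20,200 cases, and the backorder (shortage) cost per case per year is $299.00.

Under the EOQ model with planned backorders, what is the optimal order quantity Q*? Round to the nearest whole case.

917 cases

Basic EOQ = √(2·20,200·390/20) = 887.581
Backorder adjustment √((H+b)/b) = √((20+299)/299) = 1.0329
Q* = 887.581 × 1.0329 ≈ 916.79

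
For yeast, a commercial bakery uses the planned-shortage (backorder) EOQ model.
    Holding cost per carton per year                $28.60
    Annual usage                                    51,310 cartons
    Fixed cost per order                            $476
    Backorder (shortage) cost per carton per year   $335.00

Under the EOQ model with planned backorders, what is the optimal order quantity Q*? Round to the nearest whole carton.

1,362 cartons

Basic EOQ = √(2·51,310·476/28.6) = 1,306.882
Backorder adjustment √((H+b)/b) = √((28.6+335)/335) = 1.0418
Q* = 1,306.882 × 1.0418 ≈ 1,361.53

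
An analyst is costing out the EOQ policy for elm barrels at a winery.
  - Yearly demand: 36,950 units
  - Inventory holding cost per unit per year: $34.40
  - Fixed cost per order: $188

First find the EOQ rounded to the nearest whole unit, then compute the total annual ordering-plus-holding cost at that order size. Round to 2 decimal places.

Optimal lot size Q* = (2 × 36,950 × $188 / $34.4)^½ ≈ 635.51 → Q = 636 units
Orders/yr = 36,950/636 = 58.097; ordering cost = 58.097 × $188 = $10,922.33
Average inventory = 636/2 = 318; holding cost = 318 × $34.4 = $10,939.20
Total = $10,922.33 + $10,939.20 = $21,861.53

$21,861.53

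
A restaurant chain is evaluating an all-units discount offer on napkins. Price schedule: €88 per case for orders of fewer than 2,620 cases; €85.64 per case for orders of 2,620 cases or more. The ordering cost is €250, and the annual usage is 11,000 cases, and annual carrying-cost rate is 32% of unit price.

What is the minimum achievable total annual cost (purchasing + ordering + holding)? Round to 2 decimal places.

€978,989.91

H₁ = 32%×€88 = €28.1600;  H₂ = 32%×€85.64 = €27.4048
EOQ₁ = √(2×11,000×250/28.1600) = 441.94  (< 2,620, feasible at tier 1)
EOQ₂ = √(2×11,000×250/27.4048) = 447.99  (< 2,620 → use Q = 2,620 at tier-2 price)
TC(tier 1 (EOQ₁), Q≈441.9) = €980,445.08
TC(tier 2, Q≈2,620.0) = €978,989.91
Minimum at tier 2: €978,989.91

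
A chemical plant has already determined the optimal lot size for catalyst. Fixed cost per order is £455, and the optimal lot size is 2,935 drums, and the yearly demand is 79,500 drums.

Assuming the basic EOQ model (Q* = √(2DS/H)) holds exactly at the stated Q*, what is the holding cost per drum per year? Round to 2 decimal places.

£8.40

Since Q* = (2DS/H)^½, squaring gives Q*²·H = 2DS.
H = 2DS / Q² = 2 × 79,500 × 455 / 2,935² = 8.3983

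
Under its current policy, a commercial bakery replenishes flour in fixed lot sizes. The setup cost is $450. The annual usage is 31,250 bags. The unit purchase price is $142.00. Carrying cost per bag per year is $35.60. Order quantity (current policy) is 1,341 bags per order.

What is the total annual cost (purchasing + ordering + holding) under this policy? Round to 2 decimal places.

$4,471,856.38

Orders/yr = 31,250/1,341 = 23.304; ordering cost = 23.304 × $450 = $10,486.58
Average inventory = 1,341/2 = 670.5; holding cost = 670.5 × $35.6 = $23,869.80
Purchase cost = D·C = 31,250 × 142 = $4,437,500.00
Total = $10,486.58 + $23,869.80 + $4,437,500.00 = $4,471,856.38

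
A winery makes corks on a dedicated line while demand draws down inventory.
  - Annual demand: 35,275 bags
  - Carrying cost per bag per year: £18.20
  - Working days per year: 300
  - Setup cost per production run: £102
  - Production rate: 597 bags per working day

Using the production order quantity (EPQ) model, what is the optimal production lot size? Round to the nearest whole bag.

Daily demand d = 35,275/300 = 117.583; p = 597; 1 − d/p = 0.80304
EPQ = √(2DS / (H(1 − d/p)))
    = √(2 × 35,275 × 102 / (18.2 × 0.80304)) ≈ 701.69

702 bags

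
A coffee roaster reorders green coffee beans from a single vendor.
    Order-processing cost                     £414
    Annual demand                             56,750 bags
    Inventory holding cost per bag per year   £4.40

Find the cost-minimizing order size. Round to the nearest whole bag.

Optimal lot size Q* = (2 × 56,750 × £414 / £4.4)^½ ≈ 3,267.92

3,268 bags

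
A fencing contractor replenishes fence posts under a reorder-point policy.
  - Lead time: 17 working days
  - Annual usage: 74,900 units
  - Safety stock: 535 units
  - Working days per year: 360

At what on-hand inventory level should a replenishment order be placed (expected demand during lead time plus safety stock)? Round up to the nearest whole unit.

Daily demand d = 74,900 / 360 = 208.056 units/day
Demand during lead time = 208.056 × 17 = 3,536.94
Reorder point = 3,536.94 + 535 = 4,071.94 → round up

4,072 units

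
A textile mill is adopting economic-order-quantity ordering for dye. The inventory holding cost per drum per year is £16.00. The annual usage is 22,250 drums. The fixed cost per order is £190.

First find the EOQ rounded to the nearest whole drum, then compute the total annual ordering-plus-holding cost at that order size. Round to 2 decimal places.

Q* = √(2·D·S / H) = √(2·22,250·190 / 16) = √528,437.5 ≈ 726.94 → Q = 727 drums
Annual ordering cost = (D/Q)·S = (22,250/727) × 190 = £5,814.99
Annual holding cost  = (Q/2)·H = (727/2) × 16 = £5,816.00
Total = £5,814.99 + £5,816.00 = £11,630.99

£11,630.99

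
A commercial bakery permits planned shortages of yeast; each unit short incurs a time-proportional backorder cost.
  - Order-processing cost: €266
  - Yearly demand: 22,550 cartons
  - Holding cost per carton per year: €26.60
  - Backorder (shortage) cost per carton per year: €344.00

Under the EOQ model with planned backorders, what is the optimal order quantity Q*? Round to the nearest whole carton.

Basic EOQ = √(2·22,550·266/26.6) = 671.565
Backorder adjustment √((H+b)/b) = √((26.6+344)/344) = 1.0379
Q* = 671.565 × 1.0379 ≈ 697.05

697 cartons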